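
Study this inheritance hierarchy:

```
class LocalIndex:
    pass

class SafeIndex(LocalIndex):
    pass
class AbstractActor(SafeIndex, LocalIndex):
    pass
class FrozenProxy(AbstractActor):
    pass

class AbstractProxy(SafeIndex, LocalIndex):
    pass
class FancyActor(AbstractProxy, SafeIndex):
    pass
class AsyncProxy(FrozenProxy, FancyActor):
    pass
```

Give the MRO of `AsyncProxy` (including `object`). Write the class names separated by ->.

L[AsyncProxy] = AsyncProxy + merge(L[FrozenProxy], L[FancyActor], [FrozenProxy FancyActor])
  take FrozenProxy:  [FrozenProxy AbstractActor SafeIndex LocalIndex object] + [FancyActor AbstractProxy SafeIndex LocalIndex object] + [FrozenProxy FancyActor]
  take AbstractActor:  [AbstractActor SafeIndex LocalIndex object] + [FancyActor AbstractProxy SafeIndex LocalIndex object] + [FancyActor]
  take FancyActor:  [SafeIndex LocalIndex object] + [FancyActor AbstractProxy SafeIndex LocalIndex object] + [FancyActor]
  take AbstractProxy:  [SafeIndex LocalIndex object] + [AbstractProxy SafeIndex LocalIndex object]
  take SafeIndex:  [SafeIndex LocalIndex object] + [SafeIndex LocalIndex object]
  take LocalIndex:  [LocalIndex object] + [LocalIndex object]
  take object:  [object] + [object]

AsyncProxy -> FrozenProxy -> AbstractActor -> FancyActor -> AbstractProxy -> SafeIndex -> LocalIndex -> object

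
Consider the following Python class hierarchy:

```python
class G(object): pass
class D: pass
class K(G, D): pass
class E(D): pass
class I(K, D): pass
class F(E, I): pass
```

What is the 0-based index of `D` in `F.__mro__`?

L[F] = F + merge(L[E], L[I], [E I])
  take E:  [E D object] + [I K G D object] + [E I]
  take I:  [D object] + [I K G D object] + [I]
  take K:  [D object] + [K G D object]
  take G:  [D object] + [G D object]
  take D:  [D object] + [D object]
  take object:  [object] + [object]
MRO: F E I K G D object
D sits at index 5.

5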